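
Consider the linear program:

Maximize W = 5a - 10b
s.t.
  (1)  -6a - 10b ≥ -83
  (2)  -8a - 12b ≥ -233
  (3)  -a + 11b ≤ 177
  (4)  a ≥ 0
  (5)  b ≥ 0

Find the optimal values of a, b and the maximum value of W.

Corner points and W = 5a - 10b:
  (0, 83/10) → W = -83
  (83/6, 0) → W = 415/6
  (0, 0) → W = 0

At the optimal vertex, -6a - 10b = -83 and b = 0.
Solving simultaneously gives a = 83/6, b = 0.

a = 83/6, b = 0, maximum W = 415/6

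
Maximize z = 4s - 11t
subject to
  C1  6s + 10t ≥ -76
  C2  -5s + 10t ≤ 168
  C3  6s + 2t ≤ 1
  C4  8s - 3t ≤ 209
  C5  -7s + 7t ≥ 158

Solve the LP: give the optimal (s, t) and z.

s = -132/7, t = 26/7, maximum z = -814/7

Feasible corners and z = 4s - 11t:
  (-244/11, 314/55) → z = -8334/55
  (-132/7, 26/7) → z = -814/7
  (-404/35, 386/35) → z = -5862/35

The optimum lies where 6s + 10t = -76 and -7s + 7t = 158.
Solving simultaneously gives s = -132/7, t = 26/7.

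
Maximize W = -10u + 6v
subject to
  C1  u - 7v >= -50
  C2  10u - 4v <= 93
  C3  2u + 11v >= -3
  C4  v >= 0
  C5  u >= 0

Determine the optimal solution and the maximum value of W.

Corner points and W = -10u + 6v:
  (851/66, 593/66) → W = -2476/33
  (0, 50/7) → W = 300/7
  (93/10, 0) → W = -93
  (0, 0) → W = 0

The optimum lies where u - 7v = -50 and u = 0.
Solving simultaneously gives u = 0, v = 50/7.

u = 0, v = 50/7, maximum W = 300/7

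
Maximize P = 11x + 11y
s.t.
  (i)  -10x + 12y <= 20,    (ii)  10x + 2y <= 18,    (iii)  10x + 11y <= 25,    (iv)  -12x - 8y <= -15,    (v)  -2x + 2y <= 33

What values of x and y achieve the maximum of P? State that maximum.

x = 74/45, y = 7/9, maximum P = 1199/45

Vertices and P = 11x + 11y:
  (8/23, 45/23) → P = 583/23
  (5/56, 195/112) → P = 2255/112
  (74/45, 7/9) → P = 1199/45
  (57/28, -33/28) → P = 66/7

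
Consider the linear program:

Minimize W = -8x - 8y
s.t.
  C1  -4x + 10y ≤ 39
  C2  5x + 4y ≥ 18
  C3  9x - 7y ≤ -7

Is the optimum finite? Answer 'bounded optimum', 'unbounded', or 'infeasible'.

Feasible corners and W = -8x - 8y:
  (4/11, 89/22) → W = -388/11
  (203/62, 323/62) → W = -2104/31
  (98/71, 197/71) → W = -2360/71
The feasible region has finitely many vertices and no improving ray; the minimum is -2104/31 at (203/62, 323/62).

bounded optimum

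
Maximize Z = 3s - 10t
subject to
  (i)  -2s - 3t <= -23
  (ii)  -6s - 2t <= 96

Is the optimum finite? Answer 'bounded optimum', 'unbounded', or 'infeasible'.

unbounded

From the feasible point (-167/7, 165/7), moving in the direction (3, -2) keeps every constraint satisfied while Z increases without bound.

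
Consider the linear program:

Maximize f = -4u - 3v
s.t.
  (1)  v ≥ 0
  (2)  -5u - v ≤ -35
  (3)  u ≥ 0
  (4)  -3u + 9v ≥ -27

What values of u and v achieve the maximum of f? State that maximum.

u = 7, v = 0, maximum f = -28

Corner points and f = -4u - 3v:
  (7, 0) → f = -28
  (9, 0) → f = -36
  (0, 35) → f = -105
The feasible region is unbounded (it extends along (0, 1), (3, 1)), but f strictly decreases along every unbounded feasible direction, so there is no improving ray and the maximum is attained at a vertex.

The binding constraints are v = 0 and -5u - v = -35.
Solving simultaneously gives u = 7, v = 0.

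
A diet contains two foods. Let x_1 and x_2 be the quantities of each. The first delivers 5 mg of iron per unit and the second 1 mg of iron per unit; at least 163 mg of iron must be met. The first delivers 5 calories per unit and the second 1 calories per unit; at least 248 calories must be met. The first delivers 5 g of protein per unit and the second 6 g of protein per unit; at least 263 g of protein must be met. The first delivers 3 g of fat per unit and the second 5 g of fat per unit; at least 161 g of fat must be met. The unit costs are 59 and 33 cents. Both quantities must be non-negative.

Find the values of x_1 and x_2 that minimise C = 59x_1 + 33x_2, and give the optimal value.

Extreme points and C = 59x_1 + 33x_2:
  (0, 248) → C = 8184
  (161/3, 0) → C = 9499/3
  (49, 3) → C = 2990
  (349/7, 16/7) → C = 3017
The feasible region is unbounded (it extends along (0, 1), (1, 0)), but C strictly increases along every unbounded feasible direction, so there is no improving ray and the minimum is attained at a vertex.

x_1 = 49, x_2 = 3, minimum C = 2990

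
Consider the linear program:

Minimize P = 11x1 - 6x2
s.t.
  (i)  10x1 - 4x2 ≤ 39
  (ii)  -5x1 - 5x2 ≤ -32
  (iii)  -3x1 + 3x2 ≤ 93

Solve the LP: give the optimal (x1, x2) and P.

Feasible corners and P = 11x1 - 6x2:
  (323/70, 25/14) → P = 2803/70
  (163/6, 349/6) → P = -301/6
  (-123/10, 187/10) → P = -495/2

The optimum lies where -5x1 - 5x2 = -32 and -3x1 + 3x2 = 93.
Solving simultaneously gives x1 = -123/10, x2 = 187/10.

x1 = -123/10, x2 = 187/10, minimum P = -495/2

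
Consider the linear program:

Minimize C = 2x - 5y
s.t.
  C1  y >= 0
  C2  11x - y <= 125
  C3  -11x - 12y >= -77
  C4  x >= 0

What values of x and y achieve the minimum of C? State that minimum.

Corner points and C = 2x - 5y:
  (7, 0) → C = 14
  (0, 0) → C = 0
  (0, 77/12) → C = -385/12

The optimum lies where -11x - 12y = -77 and x = 0.
Solving simultaneously gives x = 0, y = 77/12.

x = 0, y = 77/12, minimum C = -385/12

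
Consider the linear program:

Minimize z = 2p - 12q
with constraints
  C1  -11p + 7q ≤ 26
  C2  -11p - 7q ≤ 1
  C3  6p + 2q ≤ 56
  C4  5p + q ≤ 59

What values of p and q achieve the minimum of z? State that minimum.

p = 85/16, q = 193/16, minimum z = -1073/8

The optimum lies where -11p + 7q = 26 and 6p + 2q = 56.
Solving simultaneously gives p = 85/16, q = 193/16.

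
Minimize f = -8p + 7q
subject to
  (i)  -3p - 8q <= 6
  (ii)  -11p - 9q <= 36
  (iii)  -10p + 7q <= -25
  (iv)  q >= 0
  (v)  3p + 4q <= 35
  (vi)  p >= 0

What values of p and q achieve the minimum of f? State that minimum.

Vertices and f = -8p + 7q:
  (5/2, 0) → f = -20
  (345/61, 275/61) → f = -835/61
  (35/3, 0) → f = -280/3

The optimum lies where q = 0 and 3p + 4q = 35.
Solving simultaneously gives p = 35/3, q = 0.

p = 35/3, q = 0, minimum f = -280/3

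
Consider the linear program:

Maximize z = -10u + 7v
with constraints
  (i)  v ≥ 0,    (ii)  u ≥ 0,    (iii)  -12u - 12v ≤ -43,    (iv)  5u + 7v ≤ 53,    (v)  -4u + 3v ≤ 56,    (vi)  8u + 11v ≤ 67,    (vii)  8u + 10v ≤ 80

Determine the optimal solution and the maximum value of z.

u = 0, v = 67/11, maximum z = 469/11

Corner points and z = -10u + 7v:
  (43/12, 0) → z = -215/6
  (67/8, 0) → z = -335/4
  (0, 43/12) → z = 301/12
  (0, 67/11) → z = 469/11

The binding constraints are u = 0 and 8u + 11v = 67.
Solving simultaneously gives u = 0, v = 67/11.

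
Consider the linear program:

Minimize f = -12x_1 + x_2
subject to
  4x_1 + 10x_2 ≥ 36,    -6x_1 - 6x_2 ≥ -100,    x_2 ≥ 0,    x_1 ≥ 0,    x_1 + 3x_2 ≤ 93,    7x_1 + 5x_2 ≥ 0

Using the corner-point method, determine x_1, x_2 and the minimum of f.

Vertices and f = -12x_1 + x_2:
  (9, 0) → f = -108
  (0, 18/5) → f = 18/5
  (50/3, 0) → f = -200
  (0, 50/3) → f = 50/3

At the optimal vertex, -6x_1 - 6x_2 = -100 and x_2 = 0.
Solving simultaneously gives x_1 = 50/3, x_2 = 0.

x_1 = 50/3, x_2 = 0, minimum f = -200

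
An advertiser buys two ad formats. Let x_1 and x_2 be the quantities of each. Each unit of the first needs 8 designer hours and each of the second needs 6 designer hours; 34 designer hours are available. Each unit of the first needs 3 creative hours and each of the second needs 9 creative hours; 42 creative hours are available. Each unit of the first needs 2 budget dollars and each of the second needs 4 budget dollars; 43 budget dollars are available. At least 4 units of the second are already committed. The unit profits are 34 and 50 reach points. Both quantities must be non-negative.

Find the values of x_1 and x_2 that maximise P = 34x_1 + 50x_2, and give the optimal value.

x_1 = 1, x_2 = 13/3, maximum P = 752/3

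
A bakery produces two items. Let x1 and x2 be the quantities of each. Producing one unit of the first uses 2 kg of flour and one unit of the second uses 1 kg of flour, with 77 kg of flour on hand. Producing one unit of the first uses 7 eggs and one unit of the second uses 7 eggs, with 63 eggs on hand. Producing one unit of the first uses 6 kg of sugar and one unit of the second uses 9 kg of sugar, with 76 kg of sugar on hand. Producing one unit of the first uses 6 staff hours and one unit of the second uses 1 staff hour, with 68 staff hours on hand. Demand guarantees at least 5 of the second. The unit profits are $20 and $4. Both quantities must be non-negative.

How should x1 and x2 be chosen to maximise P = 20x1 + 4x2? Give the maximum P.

x1 = 4, x2 = 5, maximum P = 100

Vertices and P = 20x1 + 4x2:
  (0, 76/9) → P = 304/9
  (0, 5) → P = 20
  (5/3, 22/3) → P = 188/3
  (4, 5) → P = 100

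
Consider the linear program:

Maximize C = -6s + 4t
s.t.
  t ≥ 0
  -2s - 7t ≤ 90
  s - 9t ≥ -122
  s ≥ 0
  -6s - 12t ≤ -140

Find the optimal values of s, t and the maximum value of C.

s = 0, t = 122/9, maximum C = 488/9

Vertices and C = -6s + 4t:
  (70/3, 0) → C = -140
  (0, 122/9) → C = 488/9
  (0, 35/3) → C = 140/3
The feasible region is unbounded (it extends along (1, 0), (9, 1)), but C strictly decreases along every unbounded feasible direction, so there is no improving ray and the maximum is attained at a vertex.

At the optimal vertex, s - 9t = -122 and s = 0.
Solving simultaneously gives s = 0, t = 122/9.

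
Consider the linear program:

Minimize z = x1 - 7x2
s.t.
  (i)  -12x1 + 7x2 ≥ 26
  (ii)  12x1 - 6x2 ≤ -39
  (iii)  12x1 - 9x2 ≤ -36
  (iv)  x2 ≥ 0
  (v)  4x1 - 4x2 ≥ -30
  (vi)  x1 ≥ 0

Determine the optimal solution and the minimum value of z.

The binding constraints are 12x1 - 6x2 = -39 and 4x1 - 4x2 = -30.
Solving simultaneously gives x1 = 1, x2 = 17/2.

x1 = 1, x2 = 17/2, minimum z = -117/2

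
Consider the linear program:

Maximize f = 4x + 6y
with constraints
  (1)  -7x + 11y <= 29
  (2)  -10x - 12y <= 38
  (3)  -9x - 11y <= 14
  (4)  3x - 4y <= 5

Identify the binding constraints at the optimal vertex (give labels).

(1) and (4)

Feasible corners and f = 4x + 6y:
  (-43/16, 163/176) → f = -457/88
  (171/5, 122/5) → f = 1416/5
  (-1/69, -29/23) → f = -526/69

The maximum is at (171/5, 122/5). Substituting into each constraint, equality holds for (1) and (4); the remaining constraints have slack.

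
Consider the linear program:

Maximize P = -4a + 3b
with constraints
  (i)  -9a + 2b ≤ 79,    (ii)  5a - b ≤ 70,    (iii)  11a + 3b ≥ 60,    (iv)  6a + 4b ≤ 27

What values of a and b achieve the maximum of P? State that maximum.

a = 159/26, b = -63/26, maximum P = -825/26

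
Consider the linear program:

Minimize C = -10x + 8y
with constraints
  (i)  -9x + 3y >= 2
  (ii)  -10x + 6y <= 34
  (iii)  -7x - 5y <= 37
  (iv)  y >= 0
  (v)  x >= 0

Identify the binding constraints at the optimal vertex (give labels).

Vertices and C = -10x + 8y:
  (15/4, 143/12) → C = 347/6
  (0, 2/3) → C = 16/3
  (0, 17/3) → C = 136/3

The minimum is at (0, 2/3). Substituting into each constraint, equality holds for (i) and (v); the remaining constraints have slack.

(i) and (v)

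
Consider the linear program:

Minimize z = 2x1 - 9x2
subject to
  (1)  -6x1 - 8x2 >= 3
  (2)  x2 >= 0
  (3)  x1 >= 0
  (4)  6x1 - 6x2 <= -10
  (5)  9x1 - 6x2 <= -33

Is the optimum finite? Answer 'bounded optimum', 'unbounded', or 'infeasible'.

The boundaries -6x1 - 8x2 = 3 and 9x1 - 6x2 = -33 meet at (-47/18, 19/12), but that point violates x1 ≥ 0. Every candidate vertex is excluded by some other constraint, so the feasible region is empty.

infeasible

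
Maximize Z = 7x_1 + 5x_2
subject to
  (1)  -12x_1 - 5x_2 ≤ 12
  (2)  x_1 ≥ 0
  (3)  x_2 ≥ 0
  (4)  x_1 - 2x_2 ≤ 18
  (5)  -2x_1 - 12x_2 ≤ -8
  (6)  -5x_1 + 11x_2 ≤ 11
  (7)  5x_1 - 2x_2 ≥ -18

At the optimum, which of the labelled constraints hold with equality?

(4) and (6)

Extreme points and Z = 7x_1 + 5x_2:
  (0, 2/3) → Z = 10/3
  (0, 1) → Z = 5
  (18, 0) → Z = 126
  (4, 0) → Z = 28
  (220, 101) → Z = 2045

The maximum is at (220, 101). Substituting into each constraint, equality holds for (4) and (6); the remaining constraints have slack.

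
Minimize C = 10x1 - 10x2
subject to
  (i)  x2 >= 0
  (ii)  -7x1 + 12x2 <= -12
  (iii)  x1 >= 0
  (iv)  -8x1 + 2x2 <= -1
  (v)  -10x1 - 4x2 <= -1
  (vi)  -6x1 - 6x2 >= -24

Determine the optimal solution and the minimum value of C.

x1 = 12/7, x2 = 0, minimum C = 120/7

Vertices and C = 10x1 - 10x2:
  (12/7, 0) → C = 120/7
  (4, 0) → C = 40
  (60/19, 16/19) → C = 440/19

The optimum lies where x2 = 0 and -7x1 + 12x2 = -12.
Solving simultaneously gives x1 = 12/7, x2 = 0.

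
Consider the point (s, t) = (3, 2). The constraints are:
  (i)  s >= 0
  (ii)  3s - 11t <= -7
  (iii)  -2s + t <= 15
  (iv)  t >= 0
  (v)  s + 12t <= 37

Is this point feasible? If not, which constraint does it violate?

feasible

(i): 3 ≥ 0 ✓
(ii): -13 ≤ -7 ✓
(iii): -4 ≤ 15 ✓
(iv): 2 ≥ 0 ✓
(v): 27 ≤ 37 ✓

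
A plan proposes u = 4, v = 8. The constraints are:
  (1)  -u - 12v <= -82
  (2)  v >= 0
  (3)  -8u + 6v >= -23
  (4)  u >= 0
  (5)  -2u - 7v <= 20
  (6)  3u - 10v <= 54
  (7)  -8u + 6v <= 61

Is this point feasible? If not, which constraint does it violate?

feasible

(1): -100 ≤ -82 ✓
(2): 8 ≥ 0 ✓
(3): 16 ≥ -23 ✓
(4): 4 ≥ 0 ✓
(5): -64 ≤ 20 ✓
(6): -68 ≤ 54 ✓
(7): 16 ≤ 61 ✓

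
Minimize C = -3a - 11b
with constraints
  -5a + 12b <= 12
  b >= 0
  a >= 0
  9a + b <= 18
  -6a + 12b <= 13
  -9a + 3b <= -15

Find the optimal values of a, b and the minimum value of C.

a = 23/12, b = 3/4, minimum C = -14

Corner points and C = -3a - 11b:
  (2, 0) → C = -6
  (5/3, 0) → C = -5
  (23/12, 3/4) → C = -14

The optimum lies where 9a + b = 18 and -9a + 3b = -15.
Solving simultaneously gives a = 23/12, b = 3/4.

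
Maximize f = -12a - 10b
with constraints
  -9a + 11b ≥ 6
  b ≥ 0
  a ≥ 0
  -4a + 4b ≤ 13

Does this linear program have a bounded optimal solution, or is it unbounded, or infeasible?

bounded optimum

Feasible corners and f = -12a - 10b:
  (0, 6/11) → f = -60/11
  (0, 13/4) → f = -65/2
The feasible region has finitely many vertices and no improving ray; the maximum is -60/11 at (0, 6/11).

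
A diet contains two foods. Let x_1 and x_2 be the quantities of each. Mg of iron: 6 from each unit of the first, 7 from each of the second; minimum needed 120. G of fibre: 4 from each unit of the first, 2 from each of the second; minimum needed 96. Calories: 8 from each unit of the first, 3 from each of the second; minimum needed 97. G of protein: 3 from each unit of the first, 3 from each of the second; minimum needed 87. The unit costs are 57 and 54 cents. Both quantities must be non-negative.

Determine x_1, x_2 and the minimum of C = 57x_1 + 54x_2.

x_1 = 19, x_2 = 10, minimum C = 1623

Corner points and C = 57x_1 + 54x_2:
  (0, 48) → C = 2592
  (29, 0) → C = 1653
  (19, 10) → C = 1623
The feasible region is unbounded (it extends along (0, 1), (1, 0)), but C strictly increases along every unbounded feasible direction, so there is no improving ray and the minimum is attained at a vertex.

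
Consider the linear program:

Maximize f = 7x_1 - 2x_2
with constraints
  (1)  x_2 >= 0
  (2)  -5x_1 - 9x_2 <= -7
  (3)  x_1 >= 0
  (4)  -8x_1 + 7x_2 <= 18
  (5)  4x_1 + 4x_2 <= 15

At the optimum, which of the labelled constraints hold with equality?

(1) and (5)

Corner points and f = 7x_1 - 2x_2:
  (7/5, 0) → f = 49/5
  (15/4, 0) → f = 105/4
  (0, 7/9) → f = -14/9
  (0, 18/7) → f = -36/7
  (11/20, 16/5) → f = -51/20

The maximum is at (15/4, 0). Substituting into each constraint, equality holds for (1) and (5); the remaining constraints have slack.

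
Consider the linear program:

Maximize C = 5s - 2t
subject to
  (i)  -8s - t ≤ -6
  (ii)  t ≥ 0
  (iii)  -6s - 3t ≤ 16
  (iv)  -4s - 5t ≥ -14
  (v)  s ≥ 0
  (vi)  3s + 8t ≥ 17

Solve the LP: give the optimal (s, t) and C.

Vertices and C = 5s - 2t:
  (4/9, 22/9) → C = -8/3
  (31/61, 118/61) → C = -81/61
  (27/17, 26/17) → C = 83/17

At the optimal vertex, -4s - 5t = -14 and 3s + 8t = 17.
Solving simultaneously gives s = 27/17, t = 26/17.

s = 27/17, t = 26/17, maximum C = 83/17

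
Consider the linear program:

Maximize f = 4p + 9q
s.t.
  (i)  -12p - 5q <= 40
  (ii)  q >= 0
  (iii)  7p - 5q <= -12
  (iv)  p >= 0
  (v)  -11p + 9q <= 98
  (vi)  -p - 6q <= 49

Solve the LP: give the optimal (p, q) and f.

Feasible corners and f = 4p + 9q:
  (0, 12/5) → f = 108/5
  (191/4, 277/4) → f = 3257/4
  (0, 98/9) → f = 98

The optimum lies where 7p - 5q = -12 and -11p + 9q = 98.
Solving simultaneously gives p = 191/4, q = 277/4.

p = 191/4, q = 277/4, maximum f = 3257/4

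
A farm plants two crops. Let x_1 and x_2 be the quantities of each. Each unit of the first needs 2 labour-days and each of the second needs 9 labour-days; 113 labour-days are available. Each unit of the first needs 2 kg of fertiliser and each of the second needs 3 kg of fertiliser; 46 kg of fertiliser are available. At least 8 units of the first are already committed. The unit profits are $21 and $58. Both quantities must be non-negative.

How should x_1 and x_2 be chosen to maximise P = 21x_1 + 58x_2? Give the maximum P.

Extreme points and P = 21x_1 + 58x_2:
  (23, 0) → P = 483
  (8, 0) → P = 168
  (8, 10) → P = 748

x_1 = 8, x_2 = 10, maximum P = 748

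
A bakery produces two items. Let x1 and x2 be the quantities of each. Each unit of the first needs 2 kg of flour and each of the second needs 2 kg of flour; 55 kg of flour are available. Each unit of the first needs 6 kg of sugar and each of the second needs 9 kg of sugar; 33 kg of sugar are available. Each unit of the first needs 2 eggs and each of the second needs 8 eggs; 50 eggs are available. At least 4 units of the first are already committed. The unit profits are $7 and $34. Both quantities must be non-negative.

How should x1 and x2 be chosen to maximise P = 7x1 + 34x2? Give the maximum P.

x1 = 4, x2 = 1, maximum P = 62

Feasible corners and P = 7x1 + 34x2:
  (11/2, 0) → P = 77/2
  (4, 0) → P = 28
  (4, 1) → P = 62

The binding constraints are 6x1 + 9x2 = 33 and x1 = 4.
Solving simultaneously gives x1 = 4, x2 = 1.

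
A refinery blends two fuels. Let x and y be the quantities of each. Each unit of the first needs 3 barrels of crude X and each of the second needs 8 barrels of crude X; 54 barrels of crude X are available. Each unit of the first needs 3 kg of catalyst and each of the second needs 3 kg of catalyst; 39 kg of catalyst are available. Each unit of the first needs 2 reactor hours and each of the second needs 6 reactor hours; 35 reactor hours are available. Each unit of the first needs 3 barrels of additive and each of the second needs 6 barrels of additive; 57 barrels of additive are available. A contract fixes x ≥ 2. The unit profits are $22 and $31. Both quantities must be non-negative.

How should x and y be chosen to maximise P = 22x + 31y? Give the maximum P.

Vertices and P = 22x + 31y:
  (13, 0) → P = 286
  (2, 0) → P = 44
  (43/4, 9/4) → P = 1225/4
  (2, 31/6) → P = 1225/6

At the optimal vertex, 3x + 3y = 39 and 2x + 6y = 35.
Solving simultaneously gives x = 43/4, y = 9/4.

x = 43/4, y = 9/4, maximum P = 1225/4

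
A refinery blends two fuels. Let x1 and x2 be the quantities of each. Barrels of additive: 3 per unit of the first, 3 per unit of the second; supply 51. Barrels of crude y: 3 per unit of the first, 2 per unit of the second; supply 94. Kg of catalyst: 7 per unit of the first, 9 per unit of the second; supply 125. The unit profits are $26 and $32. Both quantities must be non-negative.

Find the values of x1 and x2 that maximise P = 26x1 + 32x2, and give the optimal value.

Feasible corners and P = 26x1 + 32x2:
  (0, 0) → P = 0
  (0, 125/9) → P = 4000/9
  (17, 0) → P = 442
  (14, 3) → P = 460

The binding constraints are 3x1 + 3x2 = 51 and 7x1 + 9x2 = 125.
Solving simultaneously gives x1 = 14, x2 = 3.

x1 = 14, x2 = 3, maximum P = 460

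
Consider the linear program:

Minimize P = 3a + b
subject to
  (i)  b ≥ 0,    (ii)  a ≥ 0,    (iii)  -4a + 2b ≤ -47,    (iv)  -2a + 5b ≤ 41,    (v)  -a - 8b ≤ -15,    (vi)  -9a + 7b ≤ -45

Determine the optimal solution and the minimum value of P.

Vertices and P = 3a + b:
  (15, 0) → P = 45
  (317/16, 129/8) → P = 1209/16
  (203/17, 13/34) → P = 1231/34
The feasible region is unbounded (it extends along (1, 0), (5, 2)), but P strictly increases along every unbounded feasible direction, so there is no improving ray and the minimum is attained at a vertex.

a = 203/17, b = 13/34, minimum P = 1231/34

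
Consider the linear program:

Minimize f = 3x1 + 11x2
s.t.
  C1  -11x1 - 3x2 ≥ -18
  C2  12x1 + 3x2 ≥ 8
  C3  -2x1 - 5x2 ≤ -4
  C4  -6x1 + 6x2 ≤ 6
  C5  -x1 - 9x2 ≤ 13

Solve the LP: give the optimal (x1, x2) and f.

x1 = 78/49, x2 = 8/49, minimum f = 46/7

Vertices and f = 3x1 + 11x2:
  (78/49, 8/49) → f = 46/7
  (15/14, 29/14) → f = 26
  (14/27, 16/27) → f = 218/27
  (1/3, 4/3) → f = 47/3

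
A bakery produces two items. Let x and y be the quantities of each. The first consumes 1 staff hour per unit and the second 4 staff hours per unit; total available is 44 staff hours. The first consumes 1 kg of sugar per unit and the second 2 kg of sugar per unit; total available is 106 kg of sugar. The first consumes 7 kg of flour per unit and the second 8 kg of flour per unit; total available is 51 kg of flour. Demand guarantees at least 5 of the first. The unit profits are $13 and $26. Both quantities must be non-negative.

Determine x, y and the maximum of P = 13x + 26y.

Corner points and P = 13x + 26y:
  (51/7, 0) → P = 663/7
  (5, 0) → P = 65
  (5, 2) → P = 117

The optimum lies where 7x + 8y = 51 and x = 5.
Solving simultaneously gives x = 5, y = 2.

x = 5, y = 2, maximum P = 117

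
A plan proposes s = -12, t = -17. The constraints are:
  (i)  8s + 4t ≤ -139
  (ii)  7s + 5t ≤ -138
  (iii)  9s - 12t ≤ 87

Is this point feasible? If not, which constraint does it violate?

Constraint (iii): 9s - 12t = 96, which is not ≤ 87. All other constraints are satisfied.

not feasible — violates (iii)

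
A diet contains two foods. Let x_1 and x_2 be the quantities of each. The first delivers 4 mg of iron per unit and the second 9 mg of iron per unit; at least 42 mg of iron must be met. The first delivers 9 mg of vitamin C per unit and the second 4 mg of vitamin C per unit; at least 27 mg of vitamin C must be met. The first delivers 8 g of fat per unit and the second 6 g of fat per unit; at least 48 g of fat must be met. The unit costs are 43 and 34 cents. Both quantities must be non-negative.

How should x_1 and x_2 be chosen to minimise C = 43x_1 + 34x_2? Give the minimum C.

Corner points and C = 43x_1 + 34x_2:
  (0, 8) → C = 272
  (21/2, 0) → C = 903/2
  (15/4, 3) → C = 1053/4
The feasible region is unbounded (it extends along (0, 1), (1, 0)), but C strictly increases along every unbounded feasible direction, so there is no improving ray and the minimum is attained at a vertex.

The optimum lies where 4x_1 + 9x_2 = 42 and 8x_1 + 6x_2 = 48.
Solving simultaneously gives x_1 = 15/4, x_2 = 3.

x_1 = 15/4, x_2 = 3, minimum C = 1053/4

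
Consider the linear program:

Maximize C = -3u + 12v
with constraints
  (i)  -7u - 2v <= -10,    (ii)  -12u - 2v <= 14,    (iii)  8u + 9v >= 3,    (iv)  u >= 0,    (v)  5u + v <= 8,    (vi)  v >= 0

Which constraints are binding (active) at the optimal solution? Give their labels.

(iv) and (v)

Extreme points and C = -3u + 12v:
  (0, 5) → C = 60
  (10/7, 0) → C = -30/7
  (0, 8) → C = 96
  (8/5, 0) → C = -24/5

The maximum is at (0, 8). Substituting into each constraint, equality holds for (iv) and (v); the remaining constraints have slack.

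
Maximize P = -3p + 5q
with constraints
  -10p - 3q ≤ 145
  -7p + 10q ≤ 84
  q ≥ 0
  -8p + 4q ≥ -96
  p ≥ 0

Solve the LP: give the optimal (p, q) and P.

Corner points and P = -3p + 5q:
  (324/13, 336/13) → P = 708/13
  (0, 42/5) → P = 42
  (12, 0) → P = -36
  (0, 0) → P = 0

p = 324/13, q = 336/13, maximum P = 708/13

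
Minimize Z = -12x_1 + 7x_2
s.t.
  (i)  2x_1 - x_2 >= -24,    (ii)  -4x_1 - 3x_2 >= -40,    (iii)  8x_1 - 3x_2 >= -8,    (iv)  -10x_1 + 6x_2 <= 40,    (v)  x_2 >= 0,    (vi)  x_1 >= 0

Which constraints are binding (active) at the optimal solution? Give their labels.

Vertices and Z = -12x_1 + 7x_2:
  (8/3, 88/9) → Z = 328/9
  (10, 0) → Z = -120
  (0, 8/3) → Z = 56/3
  (0, 0) → Z = 0

The minimum is at (10, 0). Substituting into each constraint, equality holds for (ii) and (v); the remaining constraints have slack.

(ii) and (v)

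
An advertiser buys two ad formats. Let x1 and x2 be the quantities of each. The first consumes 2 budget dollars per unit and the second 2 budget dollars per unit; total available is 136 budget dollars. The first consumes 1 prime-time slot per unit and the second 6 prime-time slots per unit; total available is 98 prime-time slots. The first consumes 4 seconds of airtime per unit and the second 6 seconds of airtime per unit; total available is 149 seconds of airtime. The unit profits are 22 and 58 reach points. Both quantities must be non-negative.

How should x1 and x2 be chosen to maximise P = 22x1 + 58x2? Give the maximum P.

Extreme points and P = 22x1 + 58x2:
  (0, 0) → P = 0
  (0, 49/3) → P = 2842/3
  (149/4, 0) → P = 1639/2
  (17, 27/2) → P = 1157

x1 = 17, x2 = 27/2, maximum P = 1157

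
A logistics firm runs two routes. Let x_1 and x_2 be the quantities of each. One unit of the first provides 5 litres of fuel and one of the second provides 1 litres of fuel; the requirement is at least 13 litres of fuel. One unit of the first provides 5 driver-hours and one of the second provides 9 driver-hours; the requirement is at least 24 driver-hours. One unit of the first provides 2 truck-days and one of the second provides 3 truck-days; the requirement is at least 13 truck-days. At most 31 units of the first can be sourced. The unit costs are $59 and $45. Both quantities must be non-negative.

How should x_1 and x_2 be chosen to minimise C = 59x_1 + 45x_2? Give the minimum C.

Feasible corners and C = 59x_1 + 45x_2:
  (0, 13) → C = 585
  (13/2, 0) → C = 767/2
  (31, 0) → C = 1829
  (2, 3) → C = 253
The feasible region is unbounded (it extends along (0, 1)), but C strictly increases along every unbounded feasible direction, so there is no improving ray and the minimum is attained at a vertex.

The binding constraints are 5x_1 + x_2 = 13 and 2x_1 + 3x_2 = 13.
Solving simultaneously gives x_1 = 2, x_2 = 3.

x_1 = 2, x_2 = 3, minimum C = 253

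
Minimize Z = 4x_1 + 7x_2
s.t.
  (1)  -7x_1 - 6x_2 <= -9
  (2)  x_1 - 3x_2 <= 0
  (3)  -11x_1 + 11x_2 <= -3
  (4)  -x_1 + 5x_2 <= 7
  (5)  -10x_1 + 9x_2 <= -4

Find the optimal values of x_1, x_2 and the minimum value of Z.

Extreme points and Z = 4x_1 + 7x_2:
  (1, 1/3) → Z = 19/3
  (35/41, 62/123) → Z = 854/123
  (21/2, 7/2) → Z = 133/2
  (23/11, 20/11) → Z = 232/11
  (17/11, 14/11) → Z = 166/11

x_1 = 1, x_2 = 1/3, minimum Z = 19/3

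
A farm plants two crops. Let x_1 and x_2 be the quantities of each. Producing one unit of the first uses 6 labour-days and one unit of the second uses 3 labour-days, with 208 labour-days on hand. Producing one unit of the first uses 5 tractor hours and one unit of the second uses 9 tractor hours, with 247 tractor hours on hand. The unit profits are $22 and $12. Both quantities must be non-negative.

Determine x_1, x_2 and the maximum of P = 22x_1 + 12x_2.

Feasible corners and P = 22x_1 + 12x_2:
  (0, 0) → P = 0
  (0, 247/9) → P = 988/3
  (104/3, 0) → P = 2288/3
  (29, 34/3) → P = 774

At the optimal vertex, 6x_1 + 3x_2 = 208 and 5x_1 + 9x_2 = 247.
Solving simultaneously gives x_1 = 29, x_2 = 34/3.

x_1 = 29, x_2 = 34/3, maximum P = 774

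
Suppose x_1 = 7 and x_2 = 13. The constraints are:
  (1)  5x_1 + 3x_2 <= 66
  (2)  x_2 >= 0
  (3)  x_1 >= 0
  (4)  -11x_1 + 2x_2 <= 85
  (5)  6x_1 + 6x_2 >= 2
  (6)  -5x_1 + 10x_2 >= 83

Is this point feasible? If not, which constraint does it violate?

not feasible — violates (1)

Constraint (1): 5x_1 + 3x_2 = 74, which is not ≤ 66. All other constraints are satisfied.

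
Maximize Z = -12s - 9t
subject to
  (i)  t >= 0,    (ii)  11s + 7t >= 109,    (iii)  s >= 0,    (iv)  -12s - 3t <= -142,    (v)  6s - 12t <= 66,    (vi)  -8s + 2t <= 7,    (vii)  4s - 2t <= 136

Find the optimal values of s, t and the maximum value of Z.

s = 317/27, t = 10/27, maximum Z = -1298/9

Vertices and Z = -12s - 9t:
  (317/27, 10/27) → Z = -1298/9
  (263/48, 305/12) → Z = -589/2
  (125/3, 46/3) → Z = -638
The feasible region is unbounded (it extends along (1, 2), (1, 4)), but Z strictly decreases along every unbounded feasible direction, so there is no improving ray and the maximum is attained at a vertex.

At the optimal vertex, -12s - 3t = -142 and 6s - 12t = 66.
Solving simultaneously gives s = 317/27, t = 10/27.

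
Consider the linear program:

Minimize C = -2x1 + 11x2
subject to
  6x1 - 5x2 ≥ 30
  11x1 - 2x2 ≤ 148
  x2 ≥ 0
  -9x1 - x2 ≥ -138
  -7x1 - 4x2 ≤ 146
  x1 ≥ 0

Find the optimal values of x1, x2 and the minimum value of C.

x1 = 148/11, x2 = 0, minimum C = -296/11

Extreme points and C = -2x1 + 11x2:
  (5, 0) → C = -10
  (240/17, 186/17) → C = 1566/17
  (148/11, 0) → C = -296/11
  (424/29, 186/29) → C = 1198/29

The binding constraints are 11x1 - 2x2 = 148 and x2 = 0.
Solving simultaneously gives x1 = 148/11, x2 = 0.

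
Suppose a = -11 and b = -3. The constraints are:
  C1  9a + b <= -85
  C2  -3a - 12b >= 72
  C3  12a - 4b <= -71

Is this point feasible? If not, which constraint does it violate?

Constraint C2: -3a - 12b = 69, which is not ≥ 72. All other constraints are satisfied.

not feasible — violates C2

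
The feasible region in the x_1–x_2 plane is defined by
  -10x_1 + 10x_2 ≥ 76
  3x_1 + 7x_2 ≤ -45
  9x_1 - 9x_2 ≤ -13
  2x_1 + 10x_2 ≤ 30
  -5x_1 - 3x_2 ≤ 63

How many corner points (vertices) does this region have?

3

Of the 9 pairwise boundary intersections, those satisfying every inequality are:
  (-491/50, -111/50)
  (-429/40, -25/8)
  (-153/13, -18/13)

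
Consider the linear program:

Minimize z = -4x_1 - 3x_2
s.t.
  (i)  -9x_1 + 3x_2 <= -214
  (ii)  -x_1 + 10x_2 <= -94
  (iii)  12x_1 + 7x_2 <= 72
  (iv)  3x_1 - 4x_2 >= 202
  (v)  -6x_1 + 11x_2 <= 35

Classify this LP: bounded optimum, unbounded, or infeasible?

bounded optimum

Extreme points and z = -4x_1 - 3x_2:
  (250/27, -392/9) → z = 2528/27
  (74/3, -32) → z = -8/3
The feasible region has finitely many vertices and no improving ray; the minimum is -8/3 at (74/3, -32).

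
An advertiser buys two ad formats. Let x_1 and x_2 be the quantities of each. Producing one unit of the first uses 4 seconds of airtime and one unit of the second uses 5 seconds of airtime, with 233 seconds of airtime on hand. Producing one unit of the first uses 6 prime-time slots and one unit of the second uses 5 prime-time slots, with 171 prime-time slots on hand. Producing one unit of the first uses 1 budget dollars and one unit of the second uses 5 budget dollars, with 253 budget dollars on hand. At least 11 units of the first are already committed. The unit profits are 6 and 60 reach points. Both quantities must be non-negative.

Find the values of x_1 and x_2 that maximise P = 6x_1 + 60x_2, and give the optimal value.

Feasible corners and P = 6x_1 + 60x_2:
  (57/2, 0) → P = 171
  (11, 0) → P = 66
  (11, 21) → P = 1326

The optimum lies where 6x_1 + 5x_2 = 171 and x_1 = 11.
Solving simultaneously gives x_1 = 11, x_2 = 21.

x_1 = 11, x_2 = 21, maximum P = 1326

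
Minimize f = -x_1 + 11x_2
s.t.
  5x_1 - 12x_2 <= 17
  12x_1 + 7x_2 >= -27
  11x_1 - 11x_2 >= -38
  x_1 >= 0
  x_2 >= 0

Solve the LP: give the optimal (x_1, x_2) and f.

x_1 = 17/5, x_2 = 0, minimum f = -17/5

The feasible region is unbounded (it extends along (12, 5), (1, 1)), but f strictly increases along every unbounded feasible direction, so there is no improving ray and the minimum is attained at a vertex.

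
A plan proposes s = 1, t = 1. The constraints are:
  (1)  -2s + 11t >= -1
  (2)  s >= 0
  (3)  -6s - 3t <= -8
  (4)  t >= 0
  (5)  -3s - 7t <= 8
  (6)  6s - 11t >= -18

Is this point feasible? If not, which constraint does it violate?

(1): 9 ≥ -1 ✓
(2): 1 ≥ 0 ✓
(3): -9 ≤ -8 ✓
(4): 1 ≥ 0 ✓
(5): -10 ≤ 8 ✓
(6): -5 ≥ -18 ✓

feasible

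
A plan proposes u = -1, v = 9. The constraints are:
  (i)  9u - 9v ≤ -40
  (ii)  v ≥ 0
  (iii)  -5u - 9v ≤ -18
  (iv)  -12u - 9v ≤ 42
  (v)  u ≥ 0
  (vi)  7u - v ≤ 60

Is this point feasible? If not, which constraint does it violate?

not feasible — violates (v)

Constraint (v): u = -1, which is not ≥ 0. All other constraints are satisfied.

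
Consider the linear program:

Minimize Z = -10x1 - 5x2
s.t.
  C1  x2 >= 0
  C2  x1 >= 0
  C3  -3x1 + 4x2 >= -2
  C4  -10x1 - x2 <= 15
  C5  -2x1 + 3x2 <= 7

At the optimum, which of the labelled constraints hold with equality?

C3 and C5

Feasible corners and Z = -10x1 - 5x2:
  (0, 0) → Z = 0
  (2/3, 0) → Z = -20/3
  (0, 7/3) → Z = -35/3
  (34, 25) → Z = -465

The minimum is at (34, 25). Substituting into each constraint, equality holds for C3 and C5; the remaining constraints have slack.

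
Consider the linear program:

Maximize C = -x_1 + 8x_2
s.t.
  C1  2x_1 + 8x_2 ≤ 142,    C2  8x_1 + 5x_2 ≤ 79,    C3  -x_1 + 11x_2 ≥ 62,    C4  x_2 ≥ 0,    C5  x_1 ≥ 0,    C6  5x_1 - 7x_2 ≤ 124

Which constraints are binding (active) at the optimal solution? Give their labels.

Vertices and C = -x_1 + 8x_2:
  (559/93, 575/93) → C = 1347/31
  (0, 79/5) → C = 632/5
  (0, 62/11) → C = 496/11

The maximum is at (0, 79/5). Substituting into each constraint, equality holds for C2 and C5; the remaining constraints have slack.

C2 and C5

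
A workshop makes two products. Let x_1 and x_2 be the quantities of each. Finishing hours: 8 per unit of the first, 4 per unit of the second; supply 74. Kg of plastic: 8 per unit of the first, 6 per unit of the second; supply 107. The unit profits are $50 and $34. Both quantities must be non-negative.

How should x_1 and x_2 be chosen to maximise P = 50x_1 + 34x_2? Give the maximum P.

x_1 = 1, x_2 = 33/2, maximum P = 611

Vertices and P = 50x_1 + 34x_2:
  (0, 0) → P = 0
  (0, 107/6) → P = 1819/3
  (37/4, 0) → P = 925/2
  (1, 33/2) → P = 611

The optimum lies where 8x_1 + 4x_2 = 74 and 8x_1 + 6x_2 = 107.
Solving simultaneously gives x_1 = 1, x_2 = 33/2.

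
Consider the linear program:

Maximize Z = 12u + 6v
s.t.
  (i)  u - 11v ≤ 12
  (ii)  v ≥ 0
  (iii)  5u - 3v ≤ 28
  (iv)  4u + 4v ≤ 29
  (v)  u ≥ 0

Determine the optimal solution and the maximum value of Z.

Corner points and Z = 12u + 6v:
  (28/5, 0) → Z = 336/5
  (0, 0) → Z = 0
  (199/32, 33/32) → Z = 1293/16
  (0, 29/4) → Z = 87/2

The binding constraints are 5u - 3v = 28 and 4u + 4v = 29.
Solving simultaneously gives u = 199/32, v = 33/32.

u = 199/32, v = 33/32, maximum Z = 1293/16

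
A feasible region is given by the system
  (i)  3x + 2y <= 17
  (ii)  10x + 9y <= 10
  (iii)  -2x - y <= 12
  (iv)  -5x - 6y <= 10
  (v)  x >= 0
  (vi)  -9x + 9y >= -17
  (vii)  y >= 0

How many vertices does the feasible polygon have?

3

Pairwise boundary intersections that survive every other constraint:
  (0, 10/9)
  (1, 0)
  (0, 0)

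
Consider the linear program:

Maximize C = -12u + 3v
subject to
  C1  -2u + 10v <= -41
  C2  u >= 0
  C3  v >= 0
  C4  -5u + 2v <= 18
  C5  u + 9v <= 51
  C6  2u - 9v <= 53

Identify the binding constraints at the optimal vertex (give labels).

C1 and C3

Extreme points and C = -12u + 3v:
  (41/2, 0) → C = -246
  (879/28, 61/28) → C = -10365/28
  (53/2, 0) → C = -318
  (104/3, 49/27) → C = -3695/9

The maximum is at (41/2, 0). Substituting into each constraint, equality holds for C1 and C3; the remaining constraints have slack.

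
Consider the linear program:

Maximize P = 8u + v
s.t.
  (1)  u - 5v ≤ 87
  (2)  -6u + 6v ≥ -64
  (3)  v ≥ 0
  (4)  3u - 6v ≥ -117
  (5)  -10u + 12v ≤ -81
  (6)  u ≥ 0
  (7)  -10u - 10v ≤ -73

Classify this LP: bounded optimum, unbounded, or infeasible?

Feasible corners and P = 8u + v:
  (32/3, 0) → P = 256/3
  (47/2, 77/6) → P = 1205/6
  (81/10, 0) → P = 324/5
The feasible region has finitely many vertices and no improving ray; the maximum is 1205/6 at (47/2, 77/6).

bounded optimum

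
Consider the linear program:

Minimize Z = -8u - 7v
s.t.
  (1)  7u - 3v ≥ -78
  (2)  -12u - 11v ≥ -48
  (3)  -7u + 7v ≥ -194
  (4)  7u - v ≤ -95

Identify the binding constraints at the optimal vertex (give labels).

(1) and (4)

Feasible corners and Z = -8u - 7v:
  (-282/7, -68) → Z = 5588/7
  (-207/14, -17/2) → Z = 2489/14
  (-859/42, -289/6) → Z = 7011/14

The minimum is at (-207/14, -17/2). Substituting into each constraint, equality holds for (1) and (4); the remaining constraints have slack.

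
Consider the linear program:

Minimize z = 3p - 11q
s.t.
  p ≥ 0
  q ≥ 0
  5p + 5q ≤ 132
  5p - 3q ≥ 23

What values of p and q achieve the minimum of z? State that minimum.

Corner points and z = 3p - 11q:
  (132/5, 0) → z = 396/5
  (23/5, 0) → z = 69/5
  (511/40, 109/8) → z = -2231/20

The optimum lies where 5p + 5q = 132 and 5p - 3q = 23.
Solving simultaneously gives p = 511/40, q = 109/8.

p = 511/40, q = 109/8, minimum z = -2231/20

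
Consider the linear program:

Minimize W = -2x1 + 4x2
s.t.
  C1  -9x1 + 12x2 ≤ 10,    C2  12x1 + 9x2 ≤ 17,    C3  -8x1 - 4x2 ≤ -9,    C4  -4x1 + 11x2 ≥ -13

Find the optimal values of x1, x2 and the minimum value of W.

x1 = 38/21, x2 = -11/21, minimum W = -40/7

The binding constraints are 12x1 + 9x2 = 17 and -4x1 + 11x2 = -13.
Solving simultaneously gives x1 = 38/21, x2 = -11/21.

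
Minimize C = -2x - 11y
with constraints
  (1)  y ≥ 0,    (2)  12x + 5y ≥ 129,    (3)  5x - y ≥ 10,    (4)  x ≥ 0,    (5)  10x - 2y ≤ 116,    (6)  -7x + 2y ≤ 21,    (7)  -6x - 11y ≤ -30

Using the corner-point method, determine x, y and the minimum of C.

x = 137/3, y = 511/3, minimum C = -1965

Feasible corners and C = -2x - 11y:
  (43/4, 0) → C = -43/2
  (58/5, 0) → C = -116/5
  (179/37, 525/37) → C = -6133/37
  (41/3, 175/3) → C = -669
  (137/3, 511/3) → C = -1965

The binding constraints are 10x - 2y = 116 and -7x + 2y = 21.
Solving simultaneously gives x = 137/3, y = 511/3.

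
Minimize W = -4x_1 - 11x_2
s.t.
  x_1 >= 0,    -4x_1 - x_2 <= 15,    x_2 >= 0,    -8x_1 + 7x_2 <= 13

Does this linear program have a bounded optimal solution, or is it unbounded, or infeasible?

unbounded

From the feasible point (0, 0), moving in the direction (1, 0) keeps every constraint satisfied while W decreases without bound.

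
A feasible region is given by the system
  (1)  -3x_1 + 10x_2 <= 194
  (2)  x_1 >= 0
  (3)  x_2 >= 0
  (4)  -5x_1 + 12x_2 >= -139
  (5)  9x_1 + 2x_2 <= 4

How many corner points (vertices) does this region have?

Pairwise boundary intersections that survive every other constraint:
  (0, 0)
  (0, 2)
  (4/9, 0)

3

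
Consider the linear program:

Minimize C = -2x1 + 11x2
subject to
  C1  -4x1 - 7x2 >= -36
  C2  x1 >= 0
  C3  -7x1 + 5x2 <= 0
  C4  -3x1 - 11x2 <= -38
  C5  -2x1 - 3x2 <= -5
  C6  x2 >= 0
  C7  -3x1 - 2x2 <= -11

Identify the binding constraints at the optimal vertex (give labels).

Vertices and C = -2x1 + 11x2:
  (60/23, 84/23) → C = 804/23
  (130/23, 44/23) → C = 224/23
  (95/46, 133/46) → C = 1273/46

The minimum is at (130/23, 44/23). Substituting into each constraint, equality holds for C1 and C4; the remaining constraints have slack.

C1 and C4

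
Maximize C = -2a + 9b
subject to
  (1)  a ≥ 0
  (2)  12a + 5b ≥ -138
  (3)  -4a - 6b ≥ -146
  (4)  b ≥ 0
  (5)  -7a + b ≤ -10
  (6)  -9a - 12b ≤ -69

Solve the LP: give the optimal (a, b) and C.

a = 103/23, b = 491/23, maximum C = 4213/23

Vertices and C = -2a + 9b:
  (73/2, 0) → C = -73
  (103/23, 491/23) → C = 4213/23
  (23/3, 0) → C = -46/3
  (63/31, 131/31) → C = 1053/31

At the optimal vertex, -4a - 6b = -146 and -7a + b = -10.
Solving simultaneously gives a = 103/23, b = 491/23.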